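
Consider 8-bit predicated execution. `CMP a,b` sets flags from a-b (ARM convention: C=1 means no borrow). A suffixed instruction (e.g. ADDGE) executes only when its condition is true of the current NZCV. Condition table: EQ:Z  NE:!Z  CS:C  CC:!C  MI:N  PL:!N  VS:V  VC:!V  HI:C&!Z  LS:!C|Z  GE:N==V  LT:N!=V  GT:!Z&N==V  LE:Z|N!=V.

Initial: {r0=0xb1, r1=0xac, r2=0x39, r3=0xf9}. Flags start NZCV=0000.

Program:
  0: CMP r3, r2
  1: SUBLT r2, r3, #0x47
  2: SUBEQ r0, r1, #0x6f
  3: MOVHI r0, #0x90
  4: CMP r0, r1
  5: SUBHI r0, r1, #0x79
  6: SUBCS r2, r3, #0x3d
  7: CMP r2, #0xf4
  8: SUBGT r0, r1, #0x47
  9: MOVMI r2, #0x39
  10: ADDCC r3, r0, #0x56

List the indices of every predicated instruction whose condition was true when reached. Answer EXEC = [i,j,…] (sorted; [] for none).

[0] flags=1010 → (cmp)
[1] flags=1010 LT?T → r2=0xb2
[2] flags=1010 EQ?F → skip
[3] flags=1010 HI?T → r0=0x90
[4] flags=1000 → (cmp)
[5] flags=1000 HI?F → skip
[6] flags=1000 CS?F → skip
[7] flags=1000 → (cmp)
[8] flags=1000 GT?F → skip
[9] flags=1000 MI?T → r2=0x39
[10] flags=1000 CC?T → r3=0xe6

EXEC = [1,3,9,10]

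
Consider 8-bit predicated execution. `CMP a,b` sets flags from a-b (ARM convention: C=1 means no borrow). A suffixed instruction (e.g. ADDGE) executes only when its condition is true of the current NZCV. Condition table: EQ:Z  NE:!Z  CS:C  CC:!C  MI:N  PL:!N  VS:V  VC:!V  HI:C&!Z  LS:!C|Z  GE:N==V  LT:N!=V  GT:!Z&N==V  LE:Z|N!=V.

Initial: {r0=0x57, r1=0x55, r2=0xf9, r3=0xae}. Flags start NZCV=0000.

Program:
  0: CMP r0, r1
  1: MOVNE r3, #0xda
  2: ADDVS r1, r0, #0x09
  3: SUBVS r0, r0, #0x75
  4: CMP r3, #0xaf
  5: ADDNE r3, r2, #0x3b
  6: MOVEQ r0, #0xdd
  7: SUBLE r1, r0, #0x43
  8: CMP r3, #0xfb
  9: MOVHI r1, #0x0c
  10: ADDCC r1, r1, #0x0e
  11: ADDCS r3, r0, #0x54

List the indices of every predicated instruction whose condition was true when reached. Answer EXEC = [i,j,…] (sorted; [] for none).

EXEC = [1,5,10]

0: ✓ CMP  NZCV=0010
1: ✓ MOVNE  r3←0xda
2: · ADDVS
3: · SUBVS
4: ✓ CMP  NZCV=0010
5: ✓ ADDNE  r3←0x34
6: · MOVEQ
7: · SUBLE
8: ✓ CMP  NZCV=0000
9: · MOVHI
10: ✓ ADDCC  r1←0x63
11: · ADDCS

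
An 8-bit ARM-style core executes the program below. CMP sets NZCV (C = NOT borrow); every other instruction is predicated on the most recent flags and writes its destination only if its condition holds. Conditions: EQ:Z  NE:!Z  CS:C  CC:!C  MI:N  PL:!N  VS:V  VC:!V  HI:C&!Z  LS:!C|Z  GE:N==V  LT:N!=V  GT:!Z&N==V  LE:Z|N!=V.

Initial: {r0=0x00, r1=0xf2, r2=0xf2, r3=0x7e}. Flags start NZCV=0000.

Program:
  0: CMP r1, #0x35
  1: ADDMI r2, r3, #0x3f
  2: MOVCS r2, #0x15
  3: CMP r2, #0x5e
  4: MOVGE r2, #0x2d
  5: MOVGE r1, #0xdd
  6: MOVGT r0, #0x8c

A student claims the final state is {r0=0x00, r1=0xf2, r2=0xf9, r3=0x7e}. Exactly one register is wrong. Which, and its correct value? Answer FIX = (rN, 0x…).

0: ✓ CMP  NZCV=1010
1: ✓ ADDMI  r2←0xbd
2: ✓ MOVCS  r2←0x15
3: ✓ CMP  NZCV=1000
4: · MOVGE
5: · MOVGE
6: · MOVGT

FIX = (r2, 0x15)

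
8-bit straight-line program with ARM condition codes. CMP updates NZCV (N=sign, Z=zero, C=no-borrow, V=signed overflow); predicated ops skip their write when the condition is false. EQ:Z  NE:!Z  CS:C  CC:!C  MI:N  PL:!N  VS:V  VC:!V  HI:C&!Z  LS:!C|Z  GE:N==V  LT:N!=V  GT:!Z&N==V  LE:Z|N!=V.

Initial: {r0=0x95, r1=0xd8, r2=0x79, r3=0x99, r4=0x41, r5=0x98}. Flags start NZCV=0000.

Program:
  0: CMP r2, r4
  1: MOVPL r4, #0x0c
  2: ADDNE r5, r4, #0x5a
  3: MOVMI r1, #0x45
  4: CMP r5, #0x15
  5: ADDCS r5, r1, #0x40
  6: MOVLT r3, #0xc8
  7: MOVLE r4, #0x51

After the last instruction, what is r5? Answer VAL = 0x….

0: ✓ CMP  NZCV=0010
1: ✓ MOVPL  r4←0x0c
2: ✓ ADDNE  r5←0x66
3: · MOVMI
4: ✓ CMP  NZCV=0010
5: ✓ ADDCS  r5←0x18
6: · MOVLT
7: · MOVLE

VAL = 0x18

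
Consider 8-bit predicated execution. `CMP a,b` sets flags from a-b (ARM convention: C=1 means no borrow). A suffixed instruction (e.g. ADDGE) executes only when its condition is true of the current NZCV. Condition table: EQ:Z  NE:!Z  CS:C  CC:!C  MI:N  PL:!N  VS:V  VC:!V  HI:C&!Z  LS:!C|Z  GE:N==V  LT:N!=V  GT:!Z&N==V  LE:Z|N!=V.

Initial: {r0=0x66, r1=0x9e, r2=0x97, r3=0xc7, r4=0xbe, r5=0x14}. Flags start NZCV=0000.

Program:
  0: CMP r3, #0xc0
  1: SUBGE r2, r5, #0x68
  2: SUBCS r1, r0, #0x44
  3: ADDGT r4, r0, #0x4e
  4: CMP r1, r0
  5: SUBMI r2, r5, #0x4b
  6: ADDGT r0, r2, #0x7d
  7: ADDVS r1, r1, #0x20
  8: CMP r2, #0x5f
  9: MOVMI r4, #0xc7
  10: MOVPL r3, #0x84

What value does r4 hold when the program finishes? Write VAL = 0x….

0: ✓ CMP  NZCV=0010
1: ✓ SUBGE  r2←0xac
2: ✓ SUBCS  r1←0x22
3: ✓ ADDGT  r4←0xb4
4: ✓ CMP  NZCV=1000
5: ✓ SUBMI  r2←0xc9
6: · ADDGT
7: · ADDVS
8: ✓ CMP  NZCV=0011
9: · MOVMI
10: ✓ MOVPL  r3←0x84

VAL = 0xb4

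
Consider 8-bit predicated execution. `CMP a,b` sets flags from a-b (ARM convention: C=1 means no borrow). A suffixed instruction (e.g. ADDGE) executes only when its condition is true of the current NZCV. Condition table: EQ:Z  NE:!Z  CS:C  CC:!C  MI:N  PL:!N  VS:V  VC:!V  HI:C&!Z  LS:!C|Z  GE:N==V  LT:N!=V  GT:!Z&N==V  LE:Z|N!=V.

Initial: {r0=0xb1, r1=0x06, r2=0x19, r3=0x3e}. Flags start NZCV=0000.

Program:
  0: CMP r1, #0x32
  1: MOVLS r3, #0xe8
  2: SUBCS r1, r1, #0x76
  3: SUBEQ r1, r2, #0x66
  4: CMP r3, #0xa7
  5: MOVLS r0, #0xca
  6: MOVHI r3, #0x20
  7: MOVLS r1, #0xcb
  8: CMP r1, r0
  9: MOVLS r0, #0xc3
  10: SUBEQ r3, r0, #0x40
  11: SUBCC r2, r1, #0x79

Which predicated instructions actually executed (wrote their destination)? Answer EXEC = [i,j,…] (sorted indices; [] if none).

EXEC = [1,6,9,11]

0: ✓ CMP  NZCV=1000
1: ✓ MOVLS  r3←0xe8
2: · SUBCS
3: · SUBEQ
4: ✓ CMP  NZCV=0010
5: · MOVLS
6: ✓ MOVHI  r3←0x20
7: · MOVLS
8: ✓ CMP  NZCV=0000
9: ✓ MOVLS  r0←0xc3
10: · SUBEQ
11: ✓ SUBCC  r2←0x8d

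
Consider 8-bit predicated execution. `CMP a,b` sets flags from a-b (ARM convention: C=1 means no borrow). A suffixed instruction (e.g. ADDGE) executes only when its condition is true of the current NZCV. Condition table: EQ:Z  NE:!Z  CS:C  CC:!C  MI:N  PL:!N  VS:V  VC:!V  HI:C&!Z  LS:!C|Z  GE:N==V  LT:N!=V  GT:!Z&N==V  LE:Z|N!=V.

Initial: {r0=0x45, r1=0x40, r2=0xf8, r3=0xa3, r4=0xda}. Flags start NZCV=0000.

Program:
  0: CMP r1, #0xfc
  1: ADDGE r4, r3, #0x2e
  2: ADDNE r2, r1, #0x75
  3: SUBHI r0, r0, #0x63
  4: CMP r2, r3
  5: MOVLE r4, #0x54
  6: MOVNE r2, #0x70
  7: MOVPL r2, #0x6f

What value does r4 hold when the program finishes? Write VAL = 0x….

[0] flags=0000 → (cmp)
[1] flags=0000 GE?T → r4=0xd1
[2] flags=0000 NE?T → r2=0xb5
[3] flags=0000 HI?F → skip
[4] flags=0010 → (cmp)
[5] flags=0010 LE?F → skip
[6] flags=0010 NE?T → r2=0x70
[7] flags=0010 PL?T → r2=0x6f

VAL = 0xd1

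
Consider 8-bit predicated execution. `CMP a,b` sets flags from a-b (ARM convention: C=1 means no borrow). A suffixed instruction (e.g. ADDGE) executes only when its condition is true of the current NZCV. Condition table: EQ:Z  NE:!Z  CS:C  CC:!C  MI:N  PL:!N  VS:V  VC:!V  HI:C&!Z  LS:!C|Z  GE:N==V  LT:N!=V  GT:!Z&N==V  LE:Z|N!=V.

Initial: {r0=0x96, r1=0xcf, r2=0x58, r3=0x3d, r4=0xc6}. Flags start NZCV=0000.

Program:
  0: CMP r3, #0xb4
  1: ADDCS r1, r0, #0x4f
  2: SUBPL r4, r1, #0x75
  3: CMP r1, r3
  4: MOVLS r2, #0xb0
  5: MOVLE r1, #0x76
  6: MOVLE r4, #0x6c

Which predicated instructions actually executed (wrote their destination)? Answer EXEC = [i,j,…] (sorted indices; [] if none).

[0] flags=1001 → (cmp)
[1] flags=1001 CS?F → skip
[2] flags=1001 PL?F → skip
[3] flags=1010 → (cmp)
[4] flags=1010 LS?F → skip
[5] flags=1010 LE?T → r1=0x76
[6] flags=1010 LE?T → r4=0x6c

EXEC = [5,6]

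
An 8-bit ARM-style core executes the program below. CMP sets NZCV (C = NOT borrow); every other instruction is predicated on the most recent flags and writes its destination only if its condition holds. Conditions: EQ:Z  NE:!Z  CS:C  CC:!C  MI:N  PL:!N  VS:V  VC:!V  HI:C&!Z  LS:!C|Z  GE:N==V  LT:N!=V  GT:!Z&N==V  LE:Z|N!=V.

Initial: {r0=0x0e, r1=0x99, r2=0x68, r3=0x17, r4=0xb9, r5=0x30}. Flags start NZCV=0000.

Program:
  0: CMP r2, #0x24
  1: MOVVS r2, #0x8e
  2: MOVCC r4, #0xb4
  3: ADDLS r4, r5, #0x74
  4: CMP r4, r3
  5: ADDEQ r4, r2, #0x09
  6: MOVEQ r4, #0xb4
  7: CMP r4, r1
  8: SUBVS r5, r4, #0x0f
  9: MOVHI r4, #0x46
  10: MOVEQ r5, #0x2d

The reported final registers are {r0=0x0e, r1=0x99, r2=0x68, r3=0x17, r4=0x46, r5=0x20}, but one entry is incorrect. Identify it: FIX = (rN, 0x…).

FIX = (r5, 0x30)

[0] flags=0010 → (cmp)
[1] flags=0010 VS?F → skip
[2] flags=0010 CC?F → skip
[3] flags=0010 LS?F → skip
[4] flags=1010 → (cmp)
[5] flags=1010 EQ?F → skip
[6] flags=1010 EQ?F → skip
[7] flags=0010 → (cmp)
[8] flags=0010 VS?F → skip
[9] flags=0010 HI?T → r4=0x46
[10] flags=0010 EQ?F → skip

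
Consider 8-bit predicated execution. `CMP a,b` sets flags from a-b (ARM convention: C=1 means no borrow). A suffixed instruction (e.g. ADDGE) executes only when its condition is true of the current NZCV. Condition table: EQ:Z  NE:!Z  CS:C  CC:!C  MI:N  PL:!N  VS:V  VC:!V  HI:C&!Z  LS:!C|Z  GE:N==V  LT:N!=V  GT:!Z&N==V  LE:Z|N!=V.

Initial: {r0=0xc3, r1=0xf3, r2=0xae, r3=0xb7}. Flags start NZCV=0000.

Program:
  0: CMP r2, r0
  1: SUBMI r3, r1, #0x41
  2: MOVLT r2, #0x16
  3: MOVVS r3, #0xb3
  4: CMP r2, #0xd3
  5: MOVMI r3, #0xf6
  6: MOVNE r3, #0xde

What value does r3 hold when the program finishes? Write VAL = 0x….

[0] flags=1000 → (cmp)
[1] flags=1000 MI?T → r3=0xb2
[2] flags=1000 LT?T → r2=0x16
[3] flags=1000 VS?F → skip
[4] flags=0000 → (cmp)
[5] flags=0000 MI?F → skip
[6] flags=0000 NE?T → r3=0xde

VAL = 0xde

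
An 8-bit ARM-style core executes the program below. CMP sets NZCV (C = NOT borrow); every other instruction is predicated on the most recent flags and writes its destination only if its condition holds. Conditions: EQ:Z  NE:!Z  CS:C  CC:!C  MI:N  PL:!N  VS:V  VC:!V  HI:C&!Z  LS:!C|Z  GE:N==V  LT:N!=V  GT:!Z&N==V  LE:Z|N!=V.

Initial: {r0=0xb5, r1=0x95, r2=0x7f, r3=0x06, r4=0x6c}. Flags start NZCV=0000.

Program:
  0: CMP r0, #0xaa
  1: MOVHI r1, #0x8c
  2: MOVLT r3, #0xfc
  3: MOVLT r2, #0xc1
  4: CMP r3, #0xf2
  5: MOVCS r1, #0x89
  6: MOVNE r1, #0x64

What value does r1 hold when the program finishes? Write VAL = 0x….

0: ✓ CMP  NZCV=0010
1: ✓ MOVHI  r1←0x8c
2: · MOVLT
3: · MOVLT
4: ✓ CMP  NZCV=0000
5: · MOVCS
6: ✓ MOVNE  r1←0x64

VAL = 0x64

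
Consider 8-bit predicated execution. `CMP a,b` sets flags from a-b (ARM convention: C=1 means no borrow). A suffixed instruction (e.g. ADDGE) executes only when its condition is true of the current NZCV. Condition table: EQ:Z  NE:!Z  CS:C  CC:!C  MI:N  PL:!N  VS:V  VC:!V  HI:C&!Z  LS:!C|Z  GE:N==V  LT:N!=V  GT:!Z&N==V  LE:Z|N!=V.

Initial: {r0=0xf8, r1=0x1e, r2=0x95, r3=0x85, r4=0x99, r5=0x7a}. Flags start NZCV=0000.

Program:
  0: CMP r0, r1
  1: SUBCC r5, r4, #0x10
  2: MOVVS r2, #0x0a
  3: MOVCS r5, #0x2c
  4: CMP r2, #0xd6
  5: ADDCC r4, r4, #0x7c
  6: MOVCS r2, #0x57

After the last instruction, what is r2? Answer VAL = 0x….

VAL = 0x95

[0] flags=1010 → (cmp)
[1] flags=1010 CC?F → skip
[2] flags=1010 VS?F → skip
[3] flags=1010 CS?T → r5=0x2c
[4] flags=1000 → (cmp)
[5] flags=1000 CC?T → r4=0x15
[6] flags=1000 CS?F → skip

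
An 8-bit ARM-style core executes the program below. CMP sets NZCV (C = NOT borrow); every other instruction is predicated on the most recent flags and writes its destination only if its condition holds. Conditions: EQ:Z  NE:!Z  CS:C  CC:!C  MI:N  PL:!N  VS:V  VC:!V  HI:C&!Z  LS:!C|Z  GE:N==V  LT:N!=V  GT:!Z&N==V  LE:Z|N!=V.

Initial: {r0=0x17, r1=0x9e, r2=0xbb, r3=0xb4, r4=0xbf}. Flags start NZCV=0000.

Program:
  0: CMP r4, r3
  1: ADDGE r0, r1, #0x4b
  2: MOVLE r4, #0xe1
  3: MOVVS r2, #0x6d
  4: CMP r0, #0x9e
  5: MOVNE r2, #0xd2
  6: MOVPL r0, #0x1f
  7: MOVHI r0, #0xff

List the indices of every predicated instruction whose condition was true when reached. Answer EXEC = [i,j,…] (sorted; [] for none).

[0] flags=0010 → (cmp)
[1] flags=0010 GE?T → r0=0xe9
[2] flags=0010 LE?F → skip
[3] flags=0010 VS?F → skip
[4] flags=0010 → (cmp)
[5] flags=0010 NE?T → r2=0xd2
[6] flags=0010 PL?T → r0=0x1f
[7] flags=0010 HI?T → r0=0xff

EXEC = [1,5,6,7]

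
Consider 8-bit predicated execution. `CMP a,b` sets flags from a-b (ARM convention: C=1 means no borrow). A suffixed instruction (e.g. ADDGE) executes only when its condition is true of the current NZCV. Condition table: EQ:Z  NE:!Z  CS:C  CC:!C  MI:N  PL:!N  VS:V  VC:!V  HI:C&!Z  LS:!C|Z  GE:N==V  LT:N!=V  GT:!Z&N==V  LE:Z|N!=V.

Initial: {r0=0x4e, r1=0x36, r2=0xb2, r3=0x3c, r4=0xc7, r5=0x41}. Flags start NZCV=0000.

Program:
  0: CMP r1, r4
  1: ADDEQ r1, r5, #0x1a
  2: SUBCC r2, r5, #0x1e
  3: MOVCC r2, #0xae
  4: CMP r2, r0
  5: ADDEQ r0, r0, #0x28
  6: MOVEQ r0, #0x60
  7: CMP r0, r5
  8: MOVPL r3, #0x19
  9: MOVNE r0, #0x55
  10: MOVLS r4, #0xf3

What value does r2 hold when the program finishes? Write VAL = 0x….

VAL = 0xae

[0] flags=0000 → (cmp)
[1] flags=0000 EQ?F → skip
[2] flags=0000 CC?T → r2=0x23
[3] flags=0000 CC?T → r2=0xae
[4] flags=0011 → (cmp)
[5] flags=0011 EQ?F → skip
[6] flags=0011 EQ?F → skip
[7] flags=0010 → (cmp)
[8] flags=0010 PL?T → r3=0x19
[9] flags=0010 NE?T → r0=0x55
[10] flags=0010 LS?F → skip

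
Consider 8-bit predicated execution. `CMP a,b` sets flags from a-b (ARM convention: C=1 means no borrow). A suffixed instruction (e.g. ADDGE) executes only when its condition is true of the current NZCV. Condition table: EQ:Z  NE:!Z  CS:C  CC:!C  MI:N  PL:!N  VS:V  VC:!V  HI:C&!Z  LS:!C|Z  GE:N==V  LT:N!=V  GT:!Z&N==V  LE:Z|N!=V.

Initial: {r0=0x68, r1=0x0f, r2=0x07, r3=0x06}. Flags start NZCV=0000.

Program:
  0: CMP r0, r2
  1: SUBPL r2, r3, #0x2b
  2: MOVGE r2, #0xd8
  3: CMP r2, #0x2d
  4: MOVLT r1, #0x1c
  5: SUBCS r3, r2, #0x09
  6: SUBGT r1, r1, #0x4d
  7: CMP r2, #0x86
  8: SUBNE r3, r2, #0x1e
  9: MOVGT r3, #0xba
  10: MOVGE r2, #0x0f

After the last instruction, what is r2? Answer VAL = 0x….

VAL = 0x0f

0: ✓ CMP  NZCV=0010
1: ✓ SUBPL  r2←0xdb
2: ✓ MOVGE  r2←0xd8
3: ✓ CMP  NZCV=1010
4: ✓ MOVLT  r1←0x1c
5: ✓ SUBCS  r3←0xcf
6: · SUBGT
7: ✓ CMP  NZCV=0010
8: ✓ SUBNE  r3←0xba
9: ✓ MOVGT  r3←0xba
10: ✓ MOVGE  r2←0x0f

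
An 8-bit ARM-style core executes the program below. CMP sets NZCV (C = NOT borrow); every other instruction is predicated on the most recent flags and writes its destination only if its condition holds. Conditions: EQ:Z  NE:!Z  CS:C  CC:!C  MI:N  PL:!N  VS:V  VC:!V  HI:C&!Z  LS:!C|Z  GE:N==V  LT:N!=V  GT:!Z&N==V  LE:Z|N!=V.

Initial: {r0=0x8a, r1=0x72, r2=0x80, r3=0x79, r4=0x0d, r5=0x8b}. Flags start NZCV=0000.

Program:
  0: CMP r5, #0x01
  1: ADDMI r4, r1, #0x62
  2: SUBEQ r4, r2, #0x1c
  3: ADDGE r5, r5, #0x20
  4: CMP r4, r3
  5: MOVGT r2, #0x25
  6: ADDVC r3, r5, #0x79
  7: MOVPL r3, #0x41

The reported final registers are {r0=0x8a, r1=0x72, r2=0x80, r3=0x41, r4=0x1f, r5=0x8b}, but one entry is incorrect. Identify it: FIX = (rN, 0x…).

FIX = (r4, 0xd4)

[0] flags=1010 → (cmp)
[1] flags=1010 MI?T → r4=0xd4
[2] flags=1010 EQ?F → skip
[3] flags=1010 GE?F → skip
[4] flags=0011 → (cmp)
[5] flags=0011 GT?F → skip
[6] flags=0011 VC?F → skip
[7] flags=0011 PL?T → r3=0x41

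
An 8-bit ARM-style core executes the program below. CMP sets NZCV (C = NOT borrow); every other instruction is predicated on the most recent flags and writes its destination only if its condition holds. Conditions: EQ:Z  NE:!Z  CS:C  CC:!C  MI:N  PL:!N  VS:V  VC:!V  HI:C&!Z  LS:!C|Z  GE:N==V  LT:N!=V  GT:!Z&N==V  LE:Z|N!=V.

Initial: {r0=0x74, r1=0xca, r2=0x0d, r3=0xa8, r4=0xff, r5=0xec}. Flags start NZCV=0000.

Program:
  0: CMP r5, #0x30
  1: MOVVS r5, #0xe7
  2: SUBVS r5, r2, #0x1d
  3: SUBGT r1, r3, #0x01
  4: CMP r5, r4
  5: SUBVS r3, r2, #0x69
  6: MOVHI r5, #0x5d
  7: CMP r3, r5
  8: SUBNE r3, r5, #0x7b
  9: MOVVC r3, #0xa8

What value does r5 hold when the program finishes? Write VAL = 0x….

VAL = 0xec

[0] flags=1010 → (cmp)
[1] flags=1010 VS?F → skip
[2] flags=1010 VS?F → skip
[3] flags=1010 GT?F → skip
[4] flags=1000 → (cmp)
[5] flags=1000 VS?F → skip
[6] flags=1000 HI?F → skip
[7] flags=1000 → (cmp)
[8] flags=1000 NE?T → r3=0x71
[9] flags=1000 VC?T → r3=0xa8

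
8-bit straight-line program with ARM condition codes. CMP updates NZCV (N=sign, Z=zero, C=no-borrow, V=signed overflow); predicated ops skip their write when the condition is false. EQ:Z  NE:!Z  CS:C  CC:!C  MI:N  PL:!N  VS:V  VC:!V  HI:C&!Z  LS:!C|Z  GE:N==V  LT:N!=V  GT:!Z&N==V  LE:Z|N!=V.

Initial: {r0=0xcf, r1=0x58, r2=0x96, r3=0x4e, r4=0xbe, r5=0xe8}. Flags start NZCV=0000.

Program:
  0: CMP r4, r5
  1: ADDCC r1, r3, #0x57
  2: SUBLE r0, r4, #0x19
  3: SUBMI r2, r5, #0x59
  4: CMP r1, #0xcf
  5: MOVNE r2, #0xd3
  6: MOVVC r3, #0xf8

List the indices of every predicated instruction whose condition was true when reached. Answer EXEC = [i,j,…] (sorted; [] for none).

EXEC = [1,2,3,5,6]

[0] flags=1000 → (cmp)
[1] flags=1000 CC?T → r1=0xa5
[2] flags=1000 LE?T → r0=0xa5
[3] flags=1000 MI?T → r2=0x8f
[4] flags=1000 → (cmp)
[5] flags=1000 NE?T → r2=0xd3
[6] flags=1000 VC?T → r3=0xf8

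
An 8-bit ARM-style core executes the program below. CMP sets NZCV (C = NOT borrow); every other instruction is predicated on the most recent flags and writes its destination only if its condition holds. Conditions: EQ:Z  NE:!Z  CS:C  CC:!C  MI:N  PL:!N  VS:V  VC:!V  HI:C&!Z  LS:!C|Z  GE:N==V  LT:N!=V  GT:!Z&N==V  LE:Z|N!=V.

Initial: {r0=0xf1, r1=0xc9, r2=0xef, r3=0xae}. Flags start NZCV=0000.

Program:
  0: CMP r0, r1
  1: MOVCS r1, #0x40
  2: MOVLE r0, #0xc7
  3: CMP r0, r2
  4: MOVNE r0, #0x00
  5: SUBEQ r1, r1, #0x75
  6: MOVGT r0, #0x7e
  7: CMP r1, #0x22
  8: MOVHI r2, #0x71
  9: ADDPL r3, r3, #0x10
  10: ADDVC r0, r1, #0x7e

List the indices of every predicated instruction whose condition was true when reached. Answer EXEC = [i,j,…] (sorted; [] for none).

0: ✓ CMP  NZCV=0010
1: ✓ MOVCS  r1←0x40
2: · MOVLE
3: ✓ CMP  NZCV=0010
4: ✓ MOVNE  r0←0x00
5: · SUBEQ
6: ✓ MOVGT  r0←0x7e
7: ✓ CMP  NZCV=0010
8: ✓ MOVHI  r2←0x71
9: ✓ ADDPL  r3←0xbe
10: ✓ ADDVC  r0←0xbe

EXEC = [1,4,6,8,9,10]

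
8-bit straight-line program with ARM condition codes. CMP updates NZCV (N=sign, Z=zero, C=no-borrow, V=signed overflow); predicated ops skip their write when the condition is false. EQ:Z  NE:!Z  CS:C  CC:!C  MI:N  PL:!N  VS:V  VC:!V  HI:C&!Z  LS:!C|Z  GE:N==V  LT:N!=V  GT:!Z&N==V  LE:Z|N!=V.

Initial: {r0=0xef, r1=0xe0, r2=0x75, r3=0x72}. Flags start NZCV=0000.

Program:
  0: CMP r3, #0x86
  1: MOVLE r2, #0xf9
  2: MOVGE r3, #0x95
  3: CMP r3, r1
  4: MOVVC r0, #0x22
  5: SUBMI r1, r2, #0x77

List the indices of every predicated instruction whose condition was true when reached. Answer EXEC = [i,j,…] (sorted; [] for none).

EXEC = [2,4,5]

[0] flags=1001 → (cmp)
[1] flags=1001 LE?F → skip
[2] flags=1001 GE?T → r3=0x95
[3] flags=1000 → (cmp)
[4] flags=1000 VC?T → r0=0x22
[5] flags=1000 MI?T → r1=0xfe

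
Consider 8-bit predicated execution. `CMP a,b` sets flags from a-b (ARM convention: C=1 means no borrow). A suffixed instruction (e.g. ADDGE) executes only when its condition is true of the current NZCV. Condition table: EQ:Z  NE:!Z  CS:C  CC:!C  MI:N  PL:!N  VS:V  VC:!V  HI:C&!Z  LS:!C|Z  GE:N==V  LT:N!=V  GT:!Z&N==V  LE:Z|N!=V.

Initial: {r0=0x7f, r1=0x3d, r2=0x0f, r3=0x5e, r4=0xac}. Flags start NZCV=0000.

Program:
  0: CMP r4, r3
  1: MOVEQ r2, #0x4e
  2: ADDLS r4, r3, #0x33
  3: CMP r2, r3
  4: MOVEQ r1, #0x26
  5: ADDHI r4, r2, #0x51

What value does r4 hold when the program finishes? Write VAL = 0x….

VAL = 0xac

[0] flags=0011 → (cmp)
[1] flags=0011 EQ?F → skip
[2] flags=0011 LS?F → skip
[3] flags=1000 → (cmp)
[4] flags=1000 EQ?F → skip
[5] flags=1000 HI?F → skip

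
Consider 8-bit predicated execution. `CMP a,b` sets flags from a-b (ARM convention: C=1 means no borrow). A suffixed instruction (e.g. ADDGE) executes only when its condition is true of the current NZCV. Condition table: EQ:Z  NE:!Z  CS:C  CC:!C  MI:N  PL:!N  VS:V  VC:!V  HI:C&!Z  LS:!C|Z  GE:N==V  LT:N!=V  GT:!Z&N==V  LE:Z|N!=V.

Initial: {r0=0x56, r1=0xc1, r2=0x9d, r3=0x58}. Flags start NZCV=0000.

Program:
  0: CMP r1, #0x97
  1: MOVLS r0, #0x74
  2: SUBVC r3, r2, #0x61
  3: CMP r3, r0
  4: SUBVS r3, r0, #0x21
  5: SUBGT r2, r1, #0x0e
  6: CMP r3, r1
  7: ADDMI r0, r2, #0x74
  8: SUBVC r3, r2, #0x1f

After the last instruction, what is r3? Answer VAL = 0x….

VAL = 0x7e

[0] flags=0010 → (cmp)
[1] flags=0010 LS?F → skip
[2] flags=0010 VC?T → r3=0x3c
[3] flags=1000 → (cmp)
[4] flags=1000 VS?F → skip
[5] flags=1000 GT?F → skip
[6] flags=0000 → (cmp)
[7] flags=0000 MI?F → skip
[8] flags=0000 VC?T → r3=0x7e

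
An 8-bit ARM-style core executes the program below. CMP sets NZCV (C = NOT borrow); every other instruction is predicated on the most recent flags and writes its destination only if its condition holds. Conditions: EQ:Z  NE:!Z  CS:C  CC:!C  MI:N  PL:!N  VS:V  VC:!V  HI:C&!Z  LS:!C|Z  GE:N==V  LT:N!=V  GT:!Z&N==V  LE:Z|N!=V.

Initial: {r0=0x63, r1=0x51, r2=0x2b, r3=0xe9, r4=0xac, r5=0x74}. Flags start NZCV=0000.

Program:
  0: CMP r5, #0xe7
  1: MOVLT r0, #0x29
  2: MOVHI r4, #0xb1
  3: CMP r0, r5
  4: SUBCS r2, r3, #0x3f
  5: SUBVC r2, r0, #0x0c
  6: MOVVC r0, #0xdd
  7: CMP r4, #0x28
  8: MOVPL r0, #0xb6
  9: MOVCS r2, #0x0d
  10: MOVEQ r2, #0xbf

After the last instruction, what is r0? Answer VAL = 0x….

[0] flags=1001 → (cmp)
[1] flags=1001 LT?F → skip
[2] flags=1001 HI?F → skip
[3] flags=1000 → (cmp)
[4] flags=1000 CS?F → skip
[5] flags=1000 VC?T → r2=0x57
[6] flags=1000 VC?T → r0=0xdd
[7] flags=1010 → (cmp)
[8] flags=1010 PL?F → skip
[9] flags=1010 CS?T → r2=0x0d
[10] flags=1010 EQ?F → skip

VAL = 0xdd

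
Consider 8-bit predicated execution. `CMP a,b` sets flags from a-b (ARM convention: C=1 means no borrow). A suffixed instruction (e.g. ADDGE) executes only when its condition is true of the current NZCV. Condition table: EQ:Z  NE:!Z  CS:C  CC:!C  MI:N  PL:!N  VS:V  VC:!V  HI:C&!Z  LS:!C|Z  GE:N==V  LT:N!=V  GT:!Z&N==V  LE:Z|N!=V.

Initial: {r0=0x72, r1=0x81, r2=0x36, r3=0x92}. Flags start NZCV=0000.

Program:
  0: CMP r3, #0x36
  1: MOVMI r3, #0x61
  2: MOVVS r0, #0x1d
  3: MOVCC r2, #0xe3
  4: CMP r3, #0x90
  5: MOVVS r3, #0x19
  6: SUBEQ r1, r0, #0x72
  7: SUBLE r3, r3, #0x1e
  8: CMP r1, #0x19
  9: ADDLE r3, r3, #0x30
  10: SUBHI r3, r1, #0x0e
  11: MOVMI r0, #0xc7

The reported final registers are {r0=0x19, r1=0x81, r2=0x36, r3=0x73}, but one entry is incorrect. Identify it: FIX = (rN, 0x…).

[0] flags=0011 → (cmp)
[1] flags=0011 MI?F → skip
[2] flags=0011 VS?T → r0=0x1d
[3] flags=0011 CC?F → skip
[4] flags=0010 → (cmp)
[5] flags=0010 VS?F → skip
[6] flags=0010 EQ?F → skip
[7] flags=0010 LE?F → skip
[8] flags=0011 → (cmp)
[9] flags=0011 LE?T → r3=0xc2
[10] flags=0011 HI?T → r3=0x73
[11] flags=0011 MI?F → skip

FIX = (r0, 0x1d)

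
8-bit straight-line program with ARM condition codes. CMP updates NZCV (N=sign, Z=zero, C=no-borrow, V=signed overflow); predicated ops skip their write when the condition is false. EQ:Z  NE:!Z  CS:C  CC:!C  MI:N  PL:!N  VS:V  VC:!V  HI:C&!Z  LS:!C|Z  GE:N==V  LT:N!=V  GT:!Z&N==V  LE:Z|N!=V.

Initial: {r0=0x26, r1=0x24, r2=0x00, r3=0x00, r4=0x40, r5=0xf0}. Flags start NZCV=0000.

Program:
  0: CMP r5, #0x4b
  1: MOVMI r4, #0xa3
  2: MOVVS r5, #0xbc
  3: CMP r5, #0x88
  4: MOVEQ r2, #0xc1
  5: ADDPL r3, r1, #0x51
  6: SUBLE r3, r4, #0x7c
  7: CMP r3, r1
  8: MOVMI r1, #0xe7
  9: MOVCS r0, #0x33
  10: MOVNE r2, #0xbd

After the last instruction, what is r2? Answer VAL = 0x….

0: ✓ CMP  NZCV=1010
1: ✓ MOVMI  r4←0xa3
2: · MOVVS
3: ✓ CMP  NZCV=0010
4: · MOVEQ
5: ✓ ADDPL  r3←0x75
6: · SUBLE
7: ✓ CMP  NZCV=0010
8: · MOVMI
9: ✓ MOVCS  r0←0x33
10: ✓ MOVNE  r2←0xbd

VAL = 0xbd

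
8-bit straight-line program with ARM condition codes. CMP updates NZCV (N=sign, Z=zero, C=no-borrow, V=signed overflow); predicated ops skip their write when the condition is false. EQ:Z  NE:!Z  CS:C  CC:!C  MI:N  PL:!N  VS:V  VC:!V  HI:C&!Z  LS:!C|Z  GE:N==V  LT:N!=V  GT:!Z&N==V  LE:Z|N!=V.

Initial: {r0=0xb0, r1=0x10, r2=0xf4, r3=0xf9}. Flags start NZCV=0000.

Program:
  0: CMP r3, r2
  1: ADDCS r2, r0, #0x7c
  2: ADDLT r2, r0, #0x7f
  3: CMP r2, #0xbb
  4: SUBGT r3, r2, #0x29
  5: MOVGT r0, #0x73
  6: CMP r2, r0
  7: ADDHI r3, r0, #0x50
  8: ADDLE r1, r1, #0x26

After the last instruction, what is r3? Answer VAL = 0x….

VAL = 0x03

[0] flags=0010 → (cmp)
[1] flags=0010 CS?T → r2=0x2c
[2] flags=0010 LT?F → skip
[3] flags=0000 → (cmp)
[4] flags=0000 GT?T → r3=0x03
[5] flags=0000 GT?T → r0=0x73
[6] flags=1000 → (cmp)
[7] flags=1000 HI?F → skip
[8] flags=1000 LE?T → r1=0x36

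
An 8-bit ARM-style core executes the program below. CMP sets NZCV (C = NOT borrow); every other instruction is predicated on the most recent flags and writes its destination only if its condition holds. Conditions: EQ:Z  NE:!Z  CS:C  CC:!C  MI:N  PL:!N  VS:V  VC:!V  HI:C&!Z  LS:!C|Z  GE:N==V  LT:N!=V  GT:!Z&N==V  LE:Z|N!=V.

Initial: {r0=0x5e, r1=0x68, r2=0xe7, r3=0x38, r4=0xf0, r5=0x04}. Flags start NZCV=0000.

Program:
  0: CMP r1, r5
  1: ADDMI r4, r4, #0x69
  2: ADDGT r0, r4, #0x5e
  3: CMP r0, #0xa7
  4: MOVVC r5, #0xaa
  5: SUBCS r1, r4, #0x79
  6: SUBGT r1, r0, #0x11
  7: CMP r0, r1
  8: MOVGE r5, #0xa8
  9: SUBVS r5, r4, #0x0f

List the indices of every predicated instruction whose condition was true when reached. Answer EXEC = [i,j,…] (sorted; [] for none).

[0] flags=0010 → (cmp)
[1] flags=0010 MI?F → skip
[2] flags=0010 GT?T → r0=0x4e
[3] flags=1001 → (cmp)
[4] flags=1001 VC?F → skip
[5] flags=1001 CS?F → skip
[6] flags=1001 GT?T → r1=0x3d
[7] flags=0010 → (cmp)
[8] flags=0010 GE?T → r5=0xa8
[9] flags=0010 VS?F → skip

EXEC = [2,6,8]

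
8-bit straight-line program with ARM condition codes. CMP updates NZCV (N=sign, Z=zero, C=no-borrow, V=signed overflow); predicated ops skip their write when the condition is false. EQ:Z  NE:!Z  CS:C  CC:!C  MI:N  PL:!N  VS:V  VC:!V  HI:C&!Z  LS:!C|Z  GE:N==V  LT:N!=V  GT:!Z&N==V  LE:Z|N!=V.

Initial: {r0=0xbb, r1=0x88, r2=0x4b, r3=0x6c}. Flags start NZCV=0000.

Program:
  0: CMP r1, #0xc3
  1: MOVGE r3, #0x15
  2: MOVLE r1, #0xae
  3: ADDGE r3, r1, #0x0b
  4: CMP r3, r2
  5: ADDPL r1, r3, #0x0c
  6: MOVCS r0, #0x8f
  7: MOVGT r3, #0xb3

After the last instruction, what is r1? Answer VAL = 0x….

[0] flags=1000 → (cmp)
[1] flags=1000 GE?F → skip
[2] flags=1000 LE?T → r1=0xae
[3] flags=1000 GE?F → skip
[4] flags=0010 → (cmp)
[5] flags=0010 PL?T → r1=0x78
[6] flags=0010 CS?T → r0=0x8f
[7] flags=0010 GT?T → r3=0xb3

VAL = 0x78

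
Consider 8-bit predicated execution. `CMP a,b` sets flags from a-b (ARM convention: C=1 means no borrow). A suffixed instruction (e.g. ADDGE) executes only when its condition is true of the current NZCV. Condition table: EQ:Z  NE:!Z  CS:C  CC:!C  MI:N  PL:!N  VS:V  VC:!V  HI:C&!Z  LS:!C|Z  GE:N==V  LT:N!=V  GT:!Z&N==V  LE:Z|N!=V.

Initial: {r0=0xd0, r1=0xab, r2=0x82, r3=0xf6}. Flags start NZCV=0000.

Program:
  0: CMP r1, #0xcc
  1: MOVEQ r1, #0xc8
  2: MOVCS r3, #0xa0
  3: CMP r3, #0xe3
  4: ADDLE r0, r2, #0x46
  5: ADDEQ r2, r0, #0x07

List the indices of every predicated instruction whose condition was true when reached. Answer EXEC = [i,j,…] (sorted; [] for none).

[0] flags=1000 → (cmp)
[1] flags=1000 EQ?F → skip
[2] flags=1000 CS?F → skip
[3] flags=0010 → (cmp)
[4] flags=0010 LE?F → skip
[5] flags=0010 EQ?F → skip

EXEC = []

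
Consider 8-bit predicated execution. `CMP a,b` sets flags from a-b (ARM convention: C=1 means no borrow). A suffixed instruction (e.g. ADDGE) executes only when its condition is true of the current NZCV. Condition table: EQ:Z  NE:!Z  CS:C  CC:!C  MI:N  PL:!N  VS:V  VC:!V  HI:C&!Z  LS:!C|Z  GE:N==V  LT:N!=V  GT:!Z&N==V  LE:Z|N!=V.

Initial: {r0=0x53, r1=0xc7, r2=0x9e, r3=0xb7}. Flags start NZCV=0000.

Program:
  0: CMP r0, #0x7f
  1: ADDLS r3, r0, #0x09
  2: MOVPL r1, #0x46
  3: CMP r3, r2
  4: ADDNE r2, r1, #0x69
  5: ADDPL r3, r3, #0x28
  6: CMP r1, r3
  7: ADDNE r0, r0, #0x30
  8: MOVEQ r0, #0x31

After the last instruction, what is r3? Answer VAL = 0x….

0: ✓ CMP  NZCV=1000
1: ✓ ADDLS  r3←0x5c
2: · MOVPL
3: ✓ CMP  NZCV=1001
4: ✓ ADDNE  r2←0x30
5: · ADDPL
6: ✓ CMP  NZCV=0011
7: ✓ ADDNE  r0←0x83
8: · MOVEQ

VAL = 0x5c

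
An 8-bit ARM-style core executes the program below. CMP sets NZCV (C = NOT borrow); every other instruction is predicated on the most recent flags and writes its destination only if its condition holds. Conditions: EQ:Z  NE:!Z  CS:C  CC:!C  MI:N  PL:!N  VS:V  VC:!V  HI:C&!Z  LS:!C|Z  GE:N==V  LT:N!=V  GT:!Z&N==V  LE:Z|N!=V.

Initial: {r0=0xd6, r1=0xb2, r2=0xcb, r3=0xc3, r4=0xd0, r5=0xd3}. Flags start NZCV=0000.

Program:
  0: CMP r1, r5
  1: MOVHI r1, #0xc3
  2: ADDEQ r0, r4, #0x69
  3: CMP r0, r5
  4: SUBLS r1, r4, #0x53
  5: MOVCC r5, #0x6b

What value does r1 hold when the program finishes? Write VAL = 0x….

0: ✓ CMP  NZCV=1000
1: · MOVHI
2: · ADDEQ
3: ✓ CMP  NZCV=0010
4: · SUBLS
5: · MOVCC

VAL = 0xb2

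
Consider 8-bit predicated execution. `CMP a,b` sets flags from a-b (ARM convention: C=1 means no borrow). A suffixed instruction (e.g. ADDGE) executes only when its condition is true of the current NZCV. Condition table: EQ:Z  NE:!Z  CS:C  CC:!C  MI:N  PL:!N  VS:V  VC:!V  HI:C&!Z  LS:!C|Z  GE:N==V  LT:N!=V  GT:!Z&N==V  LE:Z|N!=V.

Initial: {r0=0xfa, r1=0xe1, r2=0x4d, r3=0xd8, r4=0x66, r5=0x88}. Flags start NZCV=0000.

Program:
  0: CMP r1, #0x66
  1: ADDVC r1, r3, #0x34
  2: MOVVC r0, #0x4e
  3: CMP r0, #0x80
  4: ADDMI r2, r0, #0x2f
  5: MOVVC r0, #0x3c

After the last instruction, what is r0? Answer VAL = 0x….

[0] flags=0011 → (cmp)
[1] flags=0011 VC?F → skip
[2] flags=0011 VC?F → skip
[3] flags=0010 → (cmp)
[4] flags=0010 MI?F → skip
[5] flags=0010 VC?T → r0=0x3c

VAL = 0x3c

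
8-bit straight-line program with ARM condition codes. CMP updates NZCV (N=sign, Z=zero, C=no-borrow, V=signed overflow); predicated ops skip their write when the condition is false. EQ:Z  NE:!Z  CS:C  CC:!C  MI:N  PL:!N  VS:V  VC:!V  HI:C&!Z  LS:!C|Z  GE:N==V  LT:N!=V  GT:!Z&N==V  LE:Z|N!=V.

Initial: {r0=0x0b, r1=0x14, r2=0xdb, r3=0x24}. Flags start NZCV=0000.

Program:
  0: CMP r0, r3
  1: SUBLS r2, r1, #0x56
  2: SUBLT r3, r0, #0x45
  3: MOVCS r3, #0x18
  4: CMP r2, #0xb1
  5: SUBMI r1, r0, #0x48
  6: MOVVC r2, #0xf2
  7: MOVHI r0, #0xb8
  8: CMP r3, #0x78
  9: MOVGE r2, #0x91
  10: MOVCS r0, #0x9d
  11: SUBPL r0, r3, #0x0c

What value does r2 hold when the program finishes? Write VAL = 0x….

VAL = 0xf2

[0] flags=1000 → (cmp)
[1] flags=1000 LS?T → r2=0xbe
[2] flags=1000 LT?T → r3=0xc6
[3] flags=1000 CS?F → skip
[4] flags=0010 → (cmp)
[5] flags=0010 MI?F → skip
[6] flags=0010 VC?T → r2=0xf2
[7] flags=0010 HI?T → r0=0xb8
[8] flags=0011 → (cmp)
[9] flags=0011 GE?F → skip
[10] flags=0011 CS?T → r0=0x9d
[11] flags=0011 PL?T → r0=0xba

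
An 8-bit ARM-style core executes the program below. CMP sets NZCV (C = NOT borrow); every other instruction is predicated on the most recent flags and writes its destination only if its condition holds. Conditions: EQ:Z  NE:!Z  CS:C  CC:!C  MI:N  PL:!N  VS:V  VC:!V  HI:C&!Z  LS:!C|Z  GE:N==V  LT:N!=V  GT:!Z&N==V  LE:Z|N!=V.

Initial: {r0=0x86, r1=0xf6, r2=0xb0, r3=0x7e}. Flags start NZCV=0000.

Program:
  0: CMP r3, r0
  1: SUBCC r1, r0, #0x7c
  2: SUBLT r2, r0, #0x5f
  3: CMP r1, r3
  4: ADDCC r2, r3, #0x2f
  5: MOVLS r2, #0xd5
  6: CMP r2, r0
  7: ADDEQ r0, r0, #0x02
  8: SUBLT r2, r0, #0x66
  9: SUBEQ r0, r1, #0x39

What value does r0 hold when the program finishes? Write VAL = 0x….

VAL = 0x86

[0] flags=1001 → (cmp)
[1] flags=1001 CC?T → r1=0x0a
[2] flags=1001 LT?F → skip
[3] flags=1000 → (cmp)
[4] flags=1000 CC?T → r2=0xad
[5] flags=1000 LS?T → r2=0xd5
[6] flags=0010 → (cmp)
[7] flags=0010 EQ?F → skip
[8] flags=0010 LT?F → skip
[9] flags=0010 EQ?F → skip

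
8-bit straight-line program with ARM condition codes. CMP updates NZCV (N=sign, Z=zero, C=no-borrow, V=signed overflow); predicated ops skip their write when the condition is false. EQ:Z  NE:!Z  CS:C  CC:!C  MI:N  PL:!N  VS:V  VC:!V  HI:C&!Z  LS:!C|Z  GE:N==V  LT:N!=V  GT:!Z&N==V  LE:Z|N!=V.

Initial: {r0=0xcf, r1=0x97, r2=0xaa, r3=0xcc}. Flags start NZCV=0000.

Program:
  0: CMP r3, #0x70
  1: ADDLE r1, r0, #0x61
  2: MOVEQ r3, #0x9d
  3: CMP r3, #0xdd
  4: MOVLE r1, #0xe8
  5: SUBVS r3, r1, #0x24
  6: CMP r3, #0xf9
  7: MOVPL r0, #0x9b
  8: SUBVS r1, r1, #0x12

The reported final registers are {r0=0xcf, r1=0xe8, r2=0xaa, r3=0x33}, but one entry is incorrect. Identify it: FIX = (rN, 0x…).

[0] flags=0011 → (cmp)
[1] flags=0011 LE?T → r1=0x30
[2] flags=0011 EQ?F → skip
[3] flags=1000 → (cmp)
[4] flags=1000 LE?T → r1=0xe8
[5] flags=1000 VS?F → skip
[6] flags=1000 → (cmp)
[7] flags=1000 PL?F → skip
[8] flags=1000 VS?F → skip

FIX = (r3, 0xcc)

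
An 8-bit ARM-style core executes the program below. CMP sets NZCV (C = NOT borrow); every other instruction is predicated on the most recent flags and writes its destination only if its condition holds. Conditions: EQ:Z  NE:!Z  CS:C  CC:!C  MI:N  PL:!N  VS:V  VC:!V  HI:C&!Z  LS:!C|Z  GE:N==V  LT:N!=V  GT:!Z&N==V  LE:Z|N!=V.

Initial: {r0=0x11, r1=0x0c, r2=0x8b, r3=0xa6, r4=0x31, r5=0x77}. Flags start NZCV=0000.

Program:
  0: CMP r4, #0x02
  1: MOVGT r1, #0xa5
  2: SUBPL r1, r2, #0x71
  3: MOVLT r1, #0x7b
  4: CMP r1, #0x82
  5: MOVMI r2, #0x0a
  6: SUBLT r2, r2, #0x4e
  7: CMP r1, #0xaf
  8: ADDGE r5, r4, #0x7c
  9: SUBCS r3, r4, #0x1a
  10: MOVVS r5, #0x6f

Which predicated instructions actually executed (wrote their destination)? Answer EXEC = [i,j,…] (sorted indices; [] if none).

EXEC = [1,2,5,8]

0: ✓ CMP  NZCV=0010
1: ✓ MOVGT  r1←0xa5
2: ✓ SUBPL  r1←0x1a
3: · MOVLT
4: ✓ CMP  NZCV=1001
5: ✓ MOVMI  r2←0x0a
6: · SUBLT
7: ✓ CMP  NZCV=0000
8: ✓ ADDGE  r5←0xad
9: · SUBCS
10: · MOVVS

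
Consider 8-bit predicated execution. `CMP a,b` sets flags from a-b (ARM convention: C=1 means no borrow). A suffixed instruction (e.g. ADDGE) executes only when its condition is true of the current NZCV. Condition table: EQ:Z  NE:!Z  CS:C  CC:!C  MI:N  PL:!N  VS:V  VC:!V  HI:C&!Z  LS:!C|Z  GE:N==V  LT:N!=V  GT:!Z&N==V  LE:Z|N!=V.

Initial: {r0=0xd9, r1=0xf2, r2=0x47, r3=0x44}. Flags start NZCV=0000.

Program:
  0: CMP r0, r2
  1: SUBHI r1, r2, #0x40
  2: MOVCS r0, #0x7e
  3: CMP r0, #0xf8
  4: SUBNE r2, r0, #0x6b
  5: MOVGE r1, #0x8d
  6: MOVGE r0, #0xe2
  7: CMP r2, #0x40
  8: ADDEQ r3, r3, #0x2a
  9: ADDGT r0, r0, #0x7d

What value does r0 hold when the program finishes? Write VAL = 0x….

[0] flags=1010 → (cmp)
[1] flags=1010 HI?T → r1=0x07
[2] flags=1010 CS?T → r0=0x7e
[3] flags=1001 → (cmp)
[4] flags=1001 NE?T → r2=0x13
[5] flags=1001 GE?T → r1=0x8d
[6] flags=1001 GE?T → r0=0xe2
[7] flags=1000 → (cmp)
[8] flags=1000 EQ?F → skip
[9] flags=1000 GT?F → skip

VAL = 0xe2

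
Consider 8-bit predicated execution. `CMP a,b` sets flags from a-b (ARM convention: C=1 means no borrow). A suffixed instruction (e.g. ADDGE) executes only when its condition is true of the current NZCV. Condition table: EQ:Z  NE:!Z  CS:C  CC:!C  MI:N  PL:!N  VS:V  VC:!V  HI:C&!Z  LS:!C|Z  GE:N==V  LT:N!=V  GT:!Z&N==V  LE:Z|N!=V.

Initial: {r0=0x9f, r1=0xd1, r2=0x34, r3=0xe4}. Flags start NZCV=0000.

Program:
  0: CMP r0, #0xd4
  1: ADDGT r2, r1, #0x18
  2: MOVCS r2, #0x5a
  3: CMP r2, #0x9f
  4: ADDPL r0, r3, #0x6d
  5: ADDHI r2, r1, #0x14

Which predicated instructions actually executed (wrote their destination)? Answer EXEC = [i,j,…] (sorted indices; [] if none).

EXEC = []

[0] flags=1000 → (cmp)
[1] flags=1000 GT?F → skip
[2] flags=1000 CS?F → skip
[3] flags=1001 → (cmp)
[4] flags=1001 PL?F → skip
[5] flags=1001 HI?F → skip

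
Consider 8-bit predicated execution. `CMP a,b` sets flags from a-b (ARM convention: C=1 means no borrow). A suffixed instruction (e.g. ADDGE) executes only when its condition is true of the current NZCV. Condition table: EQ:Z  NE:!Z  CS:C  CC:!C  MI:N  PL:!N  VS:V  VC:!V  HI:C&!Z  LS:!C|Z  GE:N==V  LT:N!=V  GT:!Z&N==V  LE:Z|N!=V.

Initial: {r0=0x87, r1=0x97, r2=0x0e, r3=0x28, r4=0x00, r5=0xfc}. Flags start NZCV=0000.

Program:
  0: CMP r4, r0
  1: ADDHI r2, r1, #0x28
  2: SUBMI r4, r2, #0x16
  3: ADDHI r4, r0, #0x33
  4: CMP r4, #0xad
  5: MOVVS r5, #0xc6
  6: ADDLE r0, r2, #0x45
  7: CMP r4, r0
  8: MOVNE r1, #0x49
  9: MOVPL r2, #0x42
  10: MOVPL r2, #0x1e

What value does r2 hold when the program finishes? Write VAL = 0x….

VAL = 0x1e

0: ✓ CMP  NZCV=0000
1: · ADDHI
2: · SUBMI
3: · ADDHI
4: ✓ CMP  NZCV=0000
5: · MOVVS
6: · ADDLE
7: ✓ CMP  NZCV=0000
8: ✓ MOVNE  r1←0x49
9: ✓ MOVPL  r2←0x42
10: ✓ MOVPL  r2←0x1e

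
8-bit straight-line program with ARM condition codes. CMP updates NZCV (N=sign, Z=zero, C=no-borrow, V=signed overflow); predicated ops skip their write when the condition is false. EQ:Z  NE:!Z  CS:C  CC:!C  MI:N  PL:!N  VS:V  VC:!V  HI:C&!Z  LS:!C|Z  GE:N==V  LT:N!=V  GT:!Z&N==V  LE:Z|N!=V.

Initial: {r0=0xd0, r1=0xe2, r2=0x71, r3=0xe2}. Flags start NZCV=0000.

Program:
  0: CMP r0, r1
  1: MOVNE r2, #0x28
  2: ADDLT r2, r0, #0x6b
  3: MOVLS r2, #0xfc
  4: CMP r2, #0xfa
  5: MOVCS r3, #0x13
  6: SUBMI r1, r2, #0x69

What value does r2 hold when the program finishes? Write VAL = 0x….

VAL = 0xfc

0: ✓ CMP  NZCV=1000
1: ✓ MOVNE  r2←0x28
2: ✓ ADDLT  r2←0x3b
3: ✓ MOVLS  r2←0xfc
4: ✓ CMP  NZCV=0010
5: ✓ MOVCS  r3←0x13
6: · SUBMI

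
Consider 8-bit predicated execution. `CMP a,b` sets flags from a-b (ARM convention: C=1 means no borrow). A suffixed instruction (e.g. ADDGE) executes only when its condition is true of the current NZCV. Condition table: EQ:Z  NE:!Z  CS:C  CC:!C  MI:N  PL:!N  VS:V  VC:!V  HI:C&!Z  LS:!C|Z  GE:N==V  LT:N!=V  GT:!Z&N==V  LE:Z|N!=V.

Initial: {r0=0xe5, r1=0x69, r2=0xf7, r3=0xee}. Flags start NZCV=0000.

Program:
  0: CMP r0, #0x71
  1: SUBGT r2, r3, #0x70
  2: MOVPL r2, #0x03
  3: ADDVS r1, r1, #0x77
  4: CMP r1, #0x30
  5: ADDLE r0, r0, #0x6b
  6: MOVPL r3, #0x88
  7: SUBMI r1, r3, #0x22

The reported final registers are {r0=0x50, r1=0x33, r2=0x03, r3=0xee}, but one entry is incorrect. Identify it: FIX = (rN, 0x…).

FIX = (r1, 0xcc)

0: ✓ CMP  NZCV=0011
1: · SUBGT
2: ✓ MOVPL  r2←0x03
3: ✓ ADDVS  r1←0xe0
4: ✓ CMP  NZCV=1010
5: ✓ ADDLE  r0←0x50
6: · MOVPL
7: ✓ SUBMI  r1←0xcc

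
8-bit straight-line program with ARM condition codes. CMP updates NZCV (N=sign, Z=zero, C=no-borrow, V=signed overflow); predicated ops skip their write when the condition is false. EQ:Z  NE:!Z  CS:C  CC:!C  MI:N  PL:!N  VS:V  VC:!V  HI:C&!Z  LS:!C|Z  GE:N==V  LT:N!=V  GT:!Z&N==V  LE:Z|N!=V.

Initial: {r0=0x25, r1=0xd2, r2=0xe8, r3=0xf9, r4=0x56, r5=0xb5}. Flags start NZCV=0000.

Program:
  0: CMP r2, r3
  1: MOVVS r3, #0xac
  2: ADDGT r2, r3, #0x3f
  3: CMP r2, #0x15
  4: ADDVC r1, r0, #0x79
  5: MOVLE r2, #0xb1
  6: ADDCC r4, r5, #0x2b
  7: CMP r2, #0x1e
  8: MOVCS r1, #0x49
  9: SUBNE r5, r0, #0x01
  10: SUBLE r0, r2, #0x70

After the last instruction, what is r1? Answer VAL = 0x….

VAL = 0x49

[0] flags=1000 → (cmp)
[1] flags=1000 VS?F → skip
[2] flags=1000 GT?F → skip
[3] flags=1010 → (cmp)
[4] flags=1010 VC?T → r1=0x9e
[5] flags=1010 LE?T → r2=0xb1
[6] flags=1010 CC?F → skip
[7] flags=1010 → (cmp)
[8] flags=1010 CS?T → r1=0x49
[9] flags=1010 NE?T → r5=0x24
[10] flags=1010 LE?T → r0=0x41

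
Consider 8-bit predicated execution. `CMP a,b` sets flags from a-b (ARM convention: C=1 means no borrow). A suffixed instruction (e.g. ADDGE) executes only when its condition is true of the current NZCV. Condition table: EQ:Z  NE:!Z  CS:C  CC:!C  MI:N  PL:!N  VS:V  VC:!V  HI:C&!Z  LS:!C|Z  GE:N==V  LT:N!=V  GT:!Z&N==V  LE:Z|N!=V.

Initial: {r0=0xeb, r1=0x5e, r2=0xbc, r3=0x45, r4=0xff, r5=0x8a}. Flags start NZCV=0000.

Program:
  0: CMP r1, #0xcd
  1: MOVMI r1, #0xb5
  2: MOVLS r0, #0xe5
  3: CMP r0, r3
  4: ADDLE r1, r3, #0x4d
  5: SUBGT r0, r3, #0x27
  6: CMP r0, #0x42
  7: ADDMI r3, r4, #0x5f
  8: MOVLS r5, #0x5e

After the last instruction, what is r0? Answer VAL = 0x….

0: ✓ CMP  NZCV=1001
1: ✓ MOVMI  r1←0xb5
2: ✓ MOVLS  r0←0xe5
3: ✓ CMP  NZCV=1010
4: ✓ ADDLE  r1←0x92
5: · SUBGT
6: ✓ CMP  NZCV=1010
7: ✓ ADDMI  r3←0x5e
8: · MOVLS

VAL = 0xe5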